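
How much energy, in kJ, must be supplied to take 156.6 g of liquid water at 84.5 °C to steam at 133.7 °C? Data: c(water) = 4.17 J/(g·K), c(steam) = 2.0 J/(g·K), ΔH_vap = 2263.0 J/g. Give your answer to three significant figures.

q1 (heat water 84.5→100.0 °C): 156.6 × 4.17 × 15.5 = 10122 J
q2 (vaporize at 100 °C): 156.6 × 2263.0 = 354386 J
q3 (heat steam 100.0→133.7 °C): 156.6 × 2.0 × 33.7 = 10555 J
Total: 10122 + 354386 + 10555 = 375063 J = 375 kJ

q = 375 kJ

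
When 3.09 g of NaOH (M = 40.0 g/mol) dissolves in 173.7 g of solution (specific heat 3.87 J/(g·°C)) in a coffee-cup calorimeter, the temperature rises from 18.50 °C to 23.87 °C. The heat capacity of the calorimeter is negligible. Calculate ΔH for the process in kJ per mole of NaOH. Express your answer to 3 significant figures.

ΔH = -46.7 kJ/mol

|ΔT| = |23.87 − 18.50| = 5.37 °C
|q_surr| = (173.7 × 3.87) × 5.37 = 672.219 × 5.37 = 3610 J
n(NaOH) = 3.09 / 40.0 = 0.07725 mol
Temperature rose, so q_rxn = −|q_surr| = -3.610 kJ
ΔH = q_rxn / n = -46.73 kJ/mol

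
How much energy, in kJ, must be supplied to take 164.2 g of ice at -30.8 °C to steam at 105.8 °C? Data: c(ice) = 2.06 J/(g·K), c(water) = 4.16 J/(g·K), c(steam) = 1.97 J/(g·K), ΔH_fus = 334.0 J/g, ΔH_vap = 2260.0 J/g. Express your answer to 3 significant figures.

q1 (heat ice -30.8→0.0 °C): 164.2 × 2.06 × 30.8 = 10418 J
q2 (melt at 0 °C): 164.2 × 334.0 = 54843 J
q3 (heat water 0.0→100.0 °C): 164.2 × 4.16 × 100.0 = 68307 J
q4 (vaporize at 100 °C): 164.2 × 2260.0 = 371092 J
q5 (heat steam 100.0→105.8 °C): 164.2 × 1.97 × 5.8 = 1876 J
Total: 10418 + 54843 + 68307 + 371092 + 1876 = 506536 J = 507 kJ

q = 507 kJ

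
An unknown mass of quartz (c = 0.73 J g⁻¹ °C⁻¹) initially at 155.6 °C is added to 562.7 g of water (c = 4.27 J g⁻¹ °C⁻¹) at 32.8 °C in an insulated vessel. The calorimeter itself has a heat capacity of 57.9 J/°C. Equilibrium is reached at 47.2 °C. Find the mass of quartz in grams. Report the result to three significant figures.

m = 448 g

q_gained = (562.7 × 4.27 + 57.9) × (47.2 − 32.8) = 35430 J
q_lost = m × 0.73 × (155.6 − 47.2) = 79.132 m
m = 35430 / 79.132 = 448 g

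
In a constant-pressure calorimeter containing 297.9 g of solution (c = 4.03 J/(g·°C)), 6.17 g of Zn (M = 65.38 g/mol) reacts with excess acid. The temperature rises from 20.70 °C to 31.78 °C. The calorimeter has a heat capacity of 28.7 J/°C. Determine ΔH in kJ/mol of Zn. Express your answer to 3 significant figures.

ΔH = -144 kJ/mol

|ΔT| = |31.78 − 20.70| = 11.08 °C
|q_surr| = (297.9 × 4.03 + 28.7) × 11.08 = 1229.237 × 11.08 = 13620 J
n(Zn) = 6.17 / 65.38 = 0.09437 mol
Temperature rose, so q_rxn = −|q_surr| = -13.62 kJ
ΔH = q_rxn / n = -144.3 kJ/mol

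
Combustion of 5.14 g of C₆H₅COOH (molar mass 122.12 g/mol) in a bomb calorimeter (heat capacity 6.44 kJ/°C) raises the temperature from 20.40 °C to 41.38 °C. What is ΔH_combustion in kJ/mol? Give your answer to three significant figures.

ΔT = 41.38 − 20.40 = 20.98 °C
q_cal = C_cal × ΔT = 6.44 × 20.98 = 135.1112 kJ
n = 5.14 / 122.12 = 0.04209 mol
q_rxn = −q_cal = -135.1112 kJ
ΔH = -135.1112 / 0.04209 = -3210 kJ/mol

ΔH = -3210 kJ/mol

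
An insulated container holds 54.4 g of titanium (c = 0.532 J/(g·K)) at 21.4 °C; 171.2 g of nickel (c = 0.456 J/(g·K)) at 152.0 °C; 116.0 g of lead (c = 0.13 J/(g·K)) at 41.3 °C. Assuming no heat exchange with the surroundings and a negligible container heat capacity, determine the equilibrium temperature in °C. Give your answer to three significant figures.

Σ mᵢcᵢ(T − Tᵢ) = 0  ⇒  T = Σ mᵢcᵢTᵢ / Σ mᵢcᵢ
Σ mᵢcᵢ = 54.4×0.532 + 171.2×0.456 + 116.0×0.13 = 122.0880
Σ mᵢcᵢTᵢ = 28.9408×21.4 + 78.0672×152.0 + 15.08×41.3 = 13108
T = 13108 / 122.0880 = 107.4 °C

T_f = 107 °C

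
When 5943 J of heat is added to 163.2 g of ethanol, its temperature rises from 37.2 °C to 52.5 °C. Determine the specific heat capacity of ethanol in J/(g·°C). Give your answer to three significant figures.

c = 2.38 J/(g·°C)

c = q / (m ΔT) = 5943 / (163.2 × 15.3)
c = 5943 / 2496.96 = 2.38 J/(g·°C)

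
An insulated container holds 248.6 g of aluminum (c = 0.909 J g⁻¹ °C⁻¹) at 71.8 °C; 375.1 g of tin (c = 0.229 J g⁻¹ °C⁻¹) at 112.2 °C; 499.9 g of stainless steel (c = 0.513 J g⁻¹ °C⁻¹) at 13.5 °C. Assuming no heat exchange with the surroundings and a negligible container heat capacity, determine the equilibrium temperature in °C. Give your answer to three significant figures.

T_f = 51.6 °C

Σ mᵢcᵢ(T − Tᵢ) = 0  ⇒  T = Σ mᵢcᵢTᵢ / Σ mᵢcᵢ
Σ mᵢcᵢ = 248.6×0.909 + 375.1×0.229 + 499.9×0.513 = 568.3240
Σ mᵢcᵢTᵢ = 225.9774×71.8 + 85.8979×112.2 + 256.4487×13.5 = 29325
T = 29325 / 568.3240 = 51.60 °C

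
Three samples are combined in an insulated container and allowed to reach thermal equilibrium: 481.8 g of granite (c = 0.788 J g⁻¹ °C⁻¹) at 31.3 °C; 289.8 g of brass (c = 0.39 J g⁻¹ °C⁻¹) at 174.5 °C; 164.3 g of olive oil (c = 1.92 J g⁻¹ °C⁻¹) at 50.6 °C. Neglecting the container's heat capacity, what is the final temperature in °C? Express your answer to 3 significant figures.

Σ mᵢcᵢ(T − Tᵢ) = 0  ⇒  T = Σ mᵢcᵢTᵢ / Σ mᵢcᵢ
Σ mᵢcᵢ = 481.8×0.788 + 289.8×0.39 + 164.3×1.92 = 808.1364
Σ mᵢcᵢTᵢ = 379.6584×31.3 + 113.022×174.5 + 315.456×50.6 = 47568
T = 47568 / 808.1364 = 58.86 °C

T_f = 58.9 °C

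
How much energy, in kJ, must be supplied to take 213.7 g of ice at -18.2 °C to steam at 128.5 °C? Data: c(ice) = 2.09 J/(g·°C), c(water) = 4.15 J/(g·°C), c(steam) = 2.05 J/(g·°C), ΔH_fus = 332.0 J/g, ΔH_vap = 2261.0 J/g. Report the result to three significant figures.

q = 663 kJ

q1 (heat ice -18.2→0.0 °C): 213.7 × 2.09 × 18.2 = 8129 J
q2 (melt at 0 °C): 213.7 × 332.0 = 70948 J
q3 (heat water 0.0→100.0 °C): 213.7 × 4.15 × 100.0 = 88686 J
q4 (vaporize at 100 °C): 213.7 × 2261.0 = 483176 J
q5 (heat steam 100.0→128.5 °C): 213.7 × 2.05 × 28.5 = 12485 J
Total: 8129 + 70948 + 88686 + 483176 + 12485 = 663424 J = 663 kJ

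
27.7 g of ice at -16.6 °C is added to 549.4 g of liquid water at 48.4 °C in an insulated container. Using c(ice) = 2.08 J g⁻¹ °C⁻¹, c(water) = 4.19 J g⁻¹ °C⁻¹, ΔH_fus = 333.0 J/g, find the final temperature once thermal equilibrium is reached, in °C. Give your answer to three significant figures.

Heat to bring ice to 0 °C and melt it: q₁ = 27.7×2.08×16.6 + 27.7×333.0 = 10181 J
Heat the water can supply cooling to 0 °C: 549.4×4.19×48.4 = 111416 J > q₁, so all ice melts.
Energy balance: 549.4×4.19×(48.4 − T) = 10181 + 27.7×4.19×(T − 0)
2301.986(48.4 − T) = 10181 + 116.063 T
111416 − 10181 = 2418.049 T
T = 101235 / 2418.049 = 41.87 °C

T_f = 41.9 °C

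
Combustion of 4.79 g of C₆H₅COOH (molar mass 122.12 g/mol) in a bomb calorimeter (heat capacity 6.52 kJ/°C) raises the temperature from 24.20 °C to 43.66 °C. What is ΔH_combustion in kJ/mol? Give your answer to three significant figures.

ΔT = 43.66 − 24.20 = 19.46 °C
q_cal = C_cal × ΔT = 6.52 × 19.46 = 126.8792 kJ
n = 4.79 / 122.12 = 0.039224 mol
q_rxn = −q_cal = -126.8792 kJ
ΔH = -126.8792 / 0.039224 = -3234.7 kJ/mol

ΔH = -3230 kJ/mol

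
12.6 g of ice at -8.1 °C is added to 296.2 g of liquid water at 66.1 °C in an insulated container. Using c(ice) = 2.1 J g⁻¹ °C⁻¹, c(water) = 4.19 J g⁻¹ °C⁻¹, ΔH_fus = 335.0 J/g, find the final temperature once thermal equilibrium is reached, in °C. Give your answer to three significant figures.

Heat to bring ice to 0 °C and melt it: q₁ = 12.6×2.1×8.1 + 12.6×335.0 = 4435.3 J
Heat the water can supply cooling to 0 °C: 296.2×4.19×66.1 = 82035.3 J > q₁, so all ice melts.
Energy balance: 296.2×4.19×(66.1 − T) = 4435.3 + 12.6×4.19×(T − 0)
1241.078(66.1 − T) = 4435.3 + 52.794 T
82035.3 − 4435.3 = 1293.872 T
T = 77600.0 / 1293.872 = 59.98 °C

T_f = 60.0 °C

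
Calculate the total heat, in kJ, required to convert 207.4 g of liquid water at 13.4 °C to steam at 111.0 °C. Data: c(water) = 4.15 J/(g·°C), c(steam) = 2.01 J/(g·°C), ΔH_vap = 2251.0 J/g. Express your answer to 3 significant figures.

q1 (heat water 13.4→100.0 °C): 207.4 × 4.15 × 86.6 = 74537 J
q2 (vaporize at 100 °C): 207.4 × 2251.0 = 466857 J
q3 (heat steam 100.0→111.0 °C): 207.4 × 2.01 × 11.0 = 4586 J
Total: 74537 + 466857 + 4586 = 545980 J = 546 kJ

q = 546 kJ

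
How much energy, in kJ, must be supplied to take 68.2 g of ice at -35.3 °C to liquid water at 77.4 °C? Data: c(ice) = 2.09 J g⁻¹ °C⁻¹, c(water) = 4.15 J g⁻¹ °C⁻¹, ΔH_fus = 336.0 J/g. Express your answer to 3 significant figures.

q = 49.9 kJ

q1 (heat ice -35.3→0.0 °C): 68.2 × 2.09 × 35.3 = 5032 J
q2 (melt at 0 °C): 68.2 × 336.0 = 22915 J
q3 (heat water 0.0→77.4 °C): 68.2 × 4.15 × 77.4 = 21907 J
Total: 5032 + 22915 + 21907 = 49854 J = 49.9 kJ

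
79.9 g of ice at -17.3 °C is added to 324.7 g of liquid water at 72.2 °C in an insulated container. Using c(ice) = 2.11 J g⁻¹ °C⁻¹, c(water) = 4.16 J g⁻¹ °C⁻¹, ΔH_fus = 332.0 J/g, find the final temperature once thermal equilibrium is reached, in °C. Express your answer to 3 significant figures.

Heat to bring ice to 0 °C and melt it: q₁ = 79.9×2.11×17.3 + 79.9×332.0 = 29443 J
Heat the water can supply cooling to 0 °C: 324.7×4.16×72.2 = 97524.3 J > q₁, so all ice melts.
Energy balance: 324.7×4.16×(72.2 − T) = 29443 + 79.9×4.16×(T − 0)
1350.752(72.2 − T) = 29443 + 332.384 T
97524.3 − 29443 = 1683.136 T
T = 68081.3 / 1683.136 = 40.449 °C

T_f = 40.4 °C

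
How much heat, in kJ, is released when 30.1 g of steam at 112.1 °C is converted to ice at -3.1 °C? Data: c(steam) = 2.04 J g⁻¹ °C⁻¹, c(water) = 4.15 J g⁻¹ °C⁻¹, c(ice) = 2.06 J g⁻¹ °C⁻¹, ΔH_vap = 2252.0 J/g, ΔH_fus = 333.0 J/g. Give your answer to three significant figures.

q = 91.2 kJ

q1 (cool steam 112.1→100 °C): 30.1 × 2.04 × 12.1 = 743 J
q2 (condense at 100 °C): 30.1 × 2252.0 = 67785 J
q3 (cool water 100→0 °C): 30.1 × 4.15 × 100.0 = 12492 J
q4 (freeze at 0 °C): 30.1 × 333.0 = 10023 J
q5 (cool ice 0→-3.1 °C): 30.1 × 2.06 × 3.1 = 192 J
Total: 743 + 67785 + 12492 + 10023 + 192 = 91235 J = 91.2 kJ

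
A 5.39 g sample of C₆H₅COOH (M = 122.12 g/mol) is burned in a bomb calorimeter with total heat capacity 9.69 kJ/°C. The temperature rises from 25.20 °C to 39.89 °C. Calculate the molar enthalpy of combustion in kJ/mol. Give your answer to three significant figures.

ΔH = -3230 kJ/mol

ΔT = 39.89 − 25.20 = 14.69 °C
q_cal = C_cal × ΔT = 9.69 × 14.69 = 142.3461 kJ
n = 5.39 / 122.12 = 0.044137 mol
q_rxn = −q_cal = -142.3461 kJ
ΔH = -142.3461 / 0.044137 = -3225 kJ/mol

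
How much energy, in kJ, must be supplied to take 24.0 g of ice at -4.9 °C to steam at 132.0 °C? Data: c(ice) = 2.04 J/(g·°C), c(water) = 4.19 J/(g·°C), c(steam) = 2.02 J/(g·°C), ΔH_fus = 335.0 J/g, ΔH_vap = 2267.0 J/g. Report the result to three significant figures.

q1 (heat ice -4.9→0.0 °C): 24.0 × 2.04 × 4.9 = 240 J
q2 (melt at 0 °C): 24.0 × 335.0 = 8040 J
q3 (heat water 0.0→100.0 °C): 24.0 × 4.19 × 100.0 = 10056 J
q4 (vaporize at 100 °C): 24.0 × 2267.0 = 54408 J
q5 (heat steam 100.0→132.0 °C): 24.0 × 2.02 × 32.0 = 1551 J
Total: 240 + 8040 + 10056 + 54408 + 1551 = 74295 J = 74.3 kJ

q = 74.3 kJ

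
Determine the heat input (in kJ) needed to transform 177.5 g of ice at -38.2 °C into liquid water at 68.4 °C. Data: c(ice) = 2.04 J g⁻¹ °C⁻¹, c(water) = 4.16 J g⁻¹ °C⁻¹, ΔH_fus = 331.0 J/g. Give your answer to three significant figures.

q1 (heat ice -38.2→0.0 °C): 177.5 × 2.04 × 38.2 = 13832 J
q2 (melt at 0 °C): 177.5 × 331.0 = 58753 J
q3 (heat water 0.0→68.4 °C): 177.5 × 4.16 × 68.4 = 50507 J
Total: 13832 + 58753 + 50507 = 123092 J = 123 kJ

q = 123 kJ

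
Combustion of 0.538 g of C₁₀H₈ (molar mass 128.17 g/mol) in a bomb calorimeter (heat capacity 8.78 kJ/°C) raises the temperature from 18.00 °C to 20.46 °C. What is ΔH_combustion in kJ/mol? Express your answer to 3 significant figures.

ΔT = 20.46 − 18.00 = 2.46 °C
q_cal = C_cal × ΔT = 8.78 × 2.46 = 21.5988 kJ
n = 0.538 / 128.17 = 0.004198 mol
q_rxn = −q_cal = -21.5988 kJ
ΔH = -21.5988 / 0.004198 = -5145 kJ/mol

ΔH = -5150 kJ/mol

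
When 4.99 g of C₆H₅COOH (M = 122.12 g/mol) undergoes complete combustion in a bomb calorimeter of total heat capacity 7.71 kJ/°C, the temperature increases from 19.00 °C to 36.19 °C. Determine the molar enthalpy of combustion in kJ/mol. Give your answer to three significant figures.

ΔT = 36.19 − 19.00 = 17.19 °C
q_cal = C_cal × ΔT = 7.71 × 17.19 = 132.5349 kJ
n = 4.99 / 122.12 = 0.04086 mol
q_rxn = −q_cal = -132.5349 kJ
ΔH = -132.5349 / 0.04086 = -3244 kJ/mol

ΔH = -3240 kJ/mol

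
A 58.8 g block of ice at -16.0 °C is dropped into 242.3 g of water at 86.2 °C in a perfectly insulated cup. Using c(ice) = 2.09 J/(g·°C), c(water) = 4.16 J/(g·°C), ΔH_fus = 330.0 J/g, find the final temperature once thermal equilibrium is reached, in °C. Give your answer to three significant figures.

T_f = 52.3 °C

Heat to bring ice to 0 °C and melt it: q₁ = 58.8×2.09×16.0 + 58.8×330.0 = 21370 J
Heat the water can supply cooling to 0 °C: 242.3×4.16×86.2 = 86886.8 J > q₁, so all ice melts.
Energy balance: 242.3×4.16×(86.2 − T) = 21370 + 58.8×4.16×(T − 0)
1007.968(86.2 − T) = 21370 + 244.608 T
86886.8 − 21370 = 1252.576 T
T = 65516.8 / 1252.576 = 52.31 °C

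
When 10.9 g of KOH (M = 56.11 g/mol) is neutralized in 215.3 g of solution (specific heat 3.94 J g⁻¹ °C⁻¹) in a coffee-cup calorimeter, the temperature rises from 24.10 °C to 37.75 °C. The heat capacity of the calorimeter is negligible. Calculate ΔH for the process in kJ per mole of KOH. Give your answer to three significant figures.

ΔH = -59.6 kJ/mol

|ΔT| = |37.75 − 24.10| = 13.65 °C
|q_surr| = (215.3 × 3.94) × 13.65 = 848.282 × 13.65 = 11580 J
n(KOH) = 10.9 / 56.11 = 0.1943 mol
Temperature rose, so q_rxn = −|q_surr| = -11.58 kJ
ΔH = q_rxn / n = -59.60 kJ/mol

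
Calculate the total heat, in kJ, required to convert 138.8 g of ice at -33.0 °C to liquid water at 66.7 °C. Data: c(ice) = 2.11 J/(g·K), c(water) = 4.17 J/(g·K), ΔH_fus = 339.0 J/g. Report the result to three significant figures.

q = 95.3 kJ

q1 (heat ice -33.0→0.0 °C): 138.8 × 2.11 × 33.0 = 9665 J
q2 (melt at 0 °C): 138.8 × 339.0 = 47053 J
q3 (heat water 0.0→66.7 °C): 138.8 × 4.17 × 66.7 = 38606 J
Total: 9665 + 47053 + 38606 = 95324 J = 95.3 kJ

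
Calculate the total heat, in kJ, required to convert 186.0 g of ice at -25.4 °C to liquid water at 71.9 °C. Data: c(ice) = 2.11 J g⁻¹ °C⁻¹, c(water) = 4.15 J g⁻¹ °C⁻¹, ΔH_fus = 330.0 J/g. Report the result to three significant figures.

q = 127 kJ

q1 (heat ice -25.4→0.0 °C): 186.0 × 2.11 × 25.4 = 9968 J
q2 (melt at 0 °C): 186.0 × 330.0 = 61380 J
q3 (heat water 0.0→71.9 °C): 186.0 × 4.15 × 71.9 = 55500 J
Total: 9968 + 61380 + 55500 = 126848 J = 127 kJ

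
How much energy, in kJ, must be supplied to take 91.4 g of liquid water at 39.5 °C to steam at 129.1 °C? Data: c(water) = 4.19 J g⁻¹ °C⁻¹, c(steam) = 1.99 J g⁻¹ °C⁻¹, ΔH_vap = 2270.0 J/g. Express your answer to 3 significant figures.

q = 236 kJ

q1 (heat water 39.5→100.0 °C): 91.4 × 4.19 × 60.5 = 23169 J
q2 (vaporize at 100 °C): 91.4 × 2270.0 = 207478 J
q3 (heat steam 100.0→129.1 °C): 91.4 × 1.99 × 29.1 = 5293 J
Total: 23169 + 207478 + 5293 = 235940 J = 236 kJ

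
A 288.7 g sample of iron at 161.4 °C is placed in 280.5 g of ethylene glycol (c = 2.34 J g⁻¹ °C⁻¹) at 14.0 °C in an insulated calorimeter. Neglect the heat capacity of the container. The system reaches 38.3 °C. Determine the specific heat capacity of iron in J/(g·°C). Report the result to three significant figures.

q_gained = (280.5 × 2.34) × (38.3 − 14.0) = 15950 J
q_lost = 288.7 × c × (161.4 − 38.3) = 35538.97 c
Set equal: c = 15950 / 35538.97 = 0.449 J/(g·°C)

c = 0.449 J/(g·°C)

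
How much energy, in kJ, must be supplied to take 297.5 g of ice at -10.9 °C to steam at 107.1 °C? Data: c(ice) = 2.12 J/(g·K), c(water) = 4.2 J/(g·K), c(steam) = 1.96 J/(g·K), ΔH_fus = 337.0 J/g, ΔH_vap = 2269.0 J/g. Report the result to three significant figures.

q = 911 kJ

q1 (heat ice -10.9→0.0 °C): 297.5 × 2.12 × 10.9 = 6875 J
q2 (melt at 0 °C): 297.5 × 337.0 = 100258 J
q3 (heat water 0.0→100.0 °C): 297.5 × 4.2 × 100.0 = 124950 J
q4 (vaporize at 100 °C): 297.5 × 2269.0 = 675028 J
q5 (heat steam 100.0→107.1 °C): 297.5 × 1.96 × 7.1 = 4140 J
Total: 6875 + 100258 + 124950 + 675028 + 4140 = 911251 J = 911 kJ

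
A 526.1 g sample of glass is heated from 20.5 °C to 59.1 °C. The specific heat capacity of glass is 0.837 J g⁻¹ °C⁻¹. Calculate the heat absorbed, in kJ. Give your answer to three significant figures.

q = m c ΔT = 526.1 × 0.837 × (59.1 − 20.5)
q = 526.1 × 0.837 × 38.6 = 17000 J = 17.0 kJ

q = 17.0 kJ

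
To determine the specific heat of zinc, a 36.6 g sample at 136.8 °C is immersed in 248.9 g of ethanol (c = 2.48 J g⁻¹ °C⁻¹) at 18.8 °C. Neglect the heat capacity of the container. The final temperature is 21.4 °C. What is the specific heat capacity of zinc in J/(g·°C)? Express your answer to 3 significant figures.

q_gained = (248.9 × 2.48) × (21.4 − 18.8) = 1605 J
q_lost = 36.6 × c × (136.8 − 21.4) = 4223.64 c
Set equal: c = 1605 / 4223.64 = 0.380 J/(g·°C)

c = 0.380 J/(g·°C)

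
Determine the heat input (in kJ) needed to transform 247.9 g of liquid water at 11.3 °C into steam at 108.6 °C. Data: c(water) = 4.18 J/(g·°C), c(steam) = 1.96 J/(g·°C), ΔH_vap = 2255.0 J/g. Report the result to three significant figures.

q = 655 kJ

q1 (heat water 11.3→100.0 °C): 247.9 × 4.18 × 88.7 = 91913 J
q2 (vaporize at 100 °C): 247.9 × 2255.0 = 559015 J
q3 (heat steam 100.0→108.6 °C): 247.9 × 1.96 × 8.6 = 4179 J
Total: 91913 + 559015 + 4179 = 655107 J = 655 kJ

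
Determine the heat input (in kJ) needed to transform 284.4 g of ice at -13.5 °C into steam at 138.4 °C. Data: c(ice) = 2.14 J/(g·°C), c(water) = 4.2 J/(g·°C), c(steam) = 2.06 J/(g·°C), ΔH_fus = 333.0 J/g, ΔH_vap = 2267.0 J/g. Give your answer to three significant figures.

q1 (heat ice -13.5→0.0 °C): 284.4 × 2.14 × 13.5 = 8216 J
q2 (melt at 0 °C): 284.4 × 333.0 = 94705 J
q3 (heat water 0.0→100.0 °C): 284.4 × 4.2 × 100.0 = 119448 J
q4 (vaporize at 100 °C): 284.4 × 2267.0 = 644735 J
q5 (heat steam 100.0→138.4 °C): 284.4 × 2.06 × 38.4 = 22497 J
Total: 8216 + 94705 + 119448 + 644735 + 22497 = 889601 J = 890 kJ

q = 890 kJ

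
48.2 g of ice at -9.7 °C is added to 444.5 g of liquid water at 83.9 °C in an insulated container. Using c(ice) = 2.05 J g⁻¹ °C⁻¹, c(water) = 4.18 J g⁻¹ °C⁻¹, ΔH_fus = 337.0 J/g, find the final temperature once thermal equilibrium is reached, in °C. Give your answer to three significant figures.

Heat to bring ice to 0 °C and melt it: q₁ = 48.2×2.05×9.7 + 48.2×337.0 = 17202 J
Heat the water can supply cooling to 0 °C: 444.5×4.18×83.9 = 155887 J > q₁, so all ice melts.
Energy balance: 444.5×4.18×(83.9 − T) = 17202 + 48.2×4.18×(T − 0)
1858.01(83.9 − T) = 17202 + 201.476 T
155887 − 17202 = 2059.486 T
T = 138685 / 2059.486 = 67.34 °C

T_f = 67.3 °C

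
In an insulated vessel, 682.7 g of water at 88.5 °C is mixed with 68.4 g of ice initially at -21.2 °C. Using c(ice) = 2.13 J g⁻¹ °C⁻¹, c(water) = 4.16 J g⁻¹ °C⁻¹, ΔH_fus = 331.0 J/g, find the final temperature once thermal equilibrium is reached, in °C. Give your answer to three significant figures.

T_f = 72.2 °C

Heat to bring ice to 0 °C and melt it: q₁ = 68.4×2.13×21.2 + 68.4×331.0 = 25729 J
Heat the water can supply cooling to 0 °C: 682.7×4.16×88.5 = 251343 J > q₁, so all ice melts.
Energy balance: 682.7×4.16×(88.5 − T) = 25729 + 68.4×4.16×(T − 0)
2840.032(88.5 − T) = 25729 + 284.544 T
251343 − 25729 = 3124.576 T
T = 225614 / 3124.576 = 72.21 °C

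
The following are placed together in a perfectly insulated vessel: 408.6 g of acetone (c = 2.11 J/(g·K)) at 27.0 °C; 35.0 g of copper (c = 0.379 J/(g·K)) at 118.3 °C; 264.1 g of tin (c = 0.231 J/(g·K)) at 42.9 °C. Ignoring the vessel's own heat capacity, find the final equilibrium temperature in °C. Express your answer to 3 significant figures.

Σ mᵢcᵢ(T − Tᵢ) = 0  ⇒  T = Σ mᵢcᵢTᵢ / Σ mᵢcᵢ
Σ mᵢcᵢ = 408.6×2.11 + 35.0×0.379 + 264.1×0.231 = 936.4181
Σ mᵢcᵢTᵢ = 862.146×27.0 + 13.265×118.3 + 61.0071×42.9 = 27464
T = 27464 / 936.4181 = 29.33 °C

T_f = 29.3 °C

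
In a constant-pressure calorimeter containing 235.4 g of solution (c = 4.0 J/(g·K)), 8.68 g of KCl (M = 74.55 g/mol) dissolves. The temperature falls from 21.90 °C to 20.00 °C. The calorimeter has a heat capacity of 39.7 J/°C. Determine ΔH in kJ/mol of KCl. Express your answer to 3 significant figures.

ΔH = 16.0 kJ/mol

|ΔT| = |20.00 − 21.90| = 1.90 °C
|q_surr| = (235.4 × 4.0 + 39.7) × 1.90 = 981.3 × 1.90 = 1864 J
n(KCl) = 8.68 / 74.55 = 0.1164 mol
Temperature fell, so q_rxn = +|q_surr| = 1.864 kJ
ΔH = q_rxn / n = 16.01 kJ/mol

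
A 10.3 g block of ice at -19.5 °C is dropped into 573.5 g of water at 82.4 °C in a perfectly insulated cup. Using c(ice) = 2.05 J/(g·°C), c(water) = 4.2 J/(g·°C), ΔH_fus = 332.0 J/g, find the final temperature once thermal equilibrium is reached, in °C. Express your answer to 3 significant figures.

T_f = 79.4 °C

Heat to bring ice to 0 °C and melt it: q₁ = 10.3×2.05×19.5 + 10.3×332.0 = 3831.3 J
Heat the water can supply cooling to 0 °C: 573.5×4.2×82.4 = 198477 J > q₁, so all ice melts.
Energy balance: 573.5×4.2×(82.4 − T) = 3831.3 + 10.3×4.2×(T − 0)
2408.7(82.4 − T) = 3831.3 + 43.26 T
198477 − 3831.3 = 2451.96 T
T = 194645.7 / 2451.96 = 79.38 °C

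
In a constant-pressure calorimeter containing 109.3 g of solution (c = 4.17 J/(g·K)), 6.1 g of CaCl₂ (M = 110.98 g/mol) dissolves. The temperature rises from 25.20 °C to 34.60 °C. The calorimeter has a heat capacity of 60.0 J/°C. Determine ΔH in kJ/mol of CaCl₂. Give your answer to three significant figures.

|ΔT| = |34.60 − 25.20| = 9.40 °C
|q_surr| = (109.3 × 4.17 + 60.0) × 9.40 = 515.781 × 9.40 = 4848 J
n(CaCl₂) = 6.1 / 110.98 = 0.05496 mol
Temperature rose, so q_rxn = −|q_surr| = -4.848 kJ
ΔH = q_rxn / n = -88.21 kJ/mol

ΔH = -88.2 kJ/mol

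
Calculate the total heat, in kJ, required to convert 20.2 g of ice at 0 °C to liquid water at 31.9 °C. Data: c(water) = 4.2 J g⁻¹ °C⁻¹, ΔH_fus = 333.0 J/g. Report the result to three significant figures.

q1 (melt at 0 °C): 20.2 × 333.0 = 6727 J
q2 (heat water 0.0→31.9 °C): 20.2 × 4.2 × 31.9 = 2706 J
Total: 6727 + 2706 = 9433 J = 9.43 kJ

q = 9.43 kJ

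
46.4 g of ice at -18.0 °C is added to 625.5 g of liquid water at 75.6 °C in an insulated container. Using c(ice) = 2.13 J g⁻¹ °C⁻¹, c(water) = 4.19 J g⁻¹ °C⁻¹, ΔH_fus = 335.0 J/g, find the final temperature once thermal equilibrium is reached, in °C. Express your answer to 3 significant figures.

T_f = 64.2 °C

Heat to bring ice to 0 °C and melt it: q₁ = 46.4×2.13×18.0 + 46.4×335.0 = 17323 J
Heat the water can supply cooling to 0 °C: 625.5×4.19×75.6 = 198136 J > q₁, so all ice melts.
Energy balance: 625.5×4.19×(75.6 − T) = 17323 + 46.4×4.19×(T − 0)
2620.845(75.6 − T) = 17323 + 194.416 T
198136 − 17323 = 2815.261 T
T = 180813 / 2815.261 = 64.23 °C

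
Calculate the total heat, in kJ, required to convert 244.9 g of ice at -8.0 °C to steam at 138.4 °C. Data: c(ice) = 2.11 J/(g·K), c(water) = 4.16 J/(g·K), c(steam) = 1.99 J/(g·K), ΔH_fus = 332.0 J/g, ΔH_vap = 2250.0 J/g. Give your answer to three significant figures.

q = 757 kJ

q1 (heat ice -8.0→0.0 °C): 244.9 × 2.11 × 8.0 = 4134 J
q2 (melt at 0 °C): 244.9 × 332.0 = 81307 J
q3 (heat water 0.0→100.0 °C): 244.9 × 4.16 × 100.0 = 101878 J
q4 (vaporize at 100 °C): 244.9 × 2250.0 = 551025 J
q5 (heat steam 100.0→138.4 °C): 244.9 × 1.99 × 38.4 = 18714 J
Total: 4134 + 81307 + 101878 + 551025 + 18714 = 757058 J = 757 kJ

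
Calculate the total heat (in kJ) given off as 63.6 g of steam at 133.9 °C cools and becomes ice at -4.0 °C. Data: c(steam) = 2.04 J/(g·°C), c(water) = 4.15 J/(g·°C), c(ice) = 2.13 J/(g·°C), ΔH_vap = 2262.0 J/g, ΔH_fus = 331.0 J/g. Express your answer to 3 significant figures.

q1 (cool steam 133.9→100 °C): 63.6 × 2.04 × 33.9 = 4398 J
q2 (condense at 100 °C): 63.6 × 2262.0 = 143863 J
q3 (cool water 100→0 °C): 63.6 × 4.15 × 100.0 = 26394 J
q4 (freeze at 0 °C): 63.6 × 331.0 = 21052 J
q5 (cool ice 0→-4.0 °C): 63.6 × 2.13 × 4.0 = 542 J
Total: 4398 + 143863 + 26394 + 21052 + 542 = 196249 J = 196 kJ

q = 196 kJ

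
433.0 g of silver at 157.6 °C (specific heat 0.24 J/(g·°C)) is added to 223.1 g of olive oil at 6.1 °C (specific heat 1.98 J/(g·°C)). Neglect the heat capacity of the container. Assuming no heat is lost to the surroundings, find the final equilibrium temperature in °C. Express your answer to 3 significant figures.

Heat lost by silver = heat gained by olive oil.
(433.0)(0.24)(157.6 − T) = (223.1)(1.98)(T − 6.1)
103.92 (157.6 − T) = 441.738 (T − 6.1)
16378 − 103.92 T = 441.738 T − 2694.6
19072.6 = 545.658 T
T = 34.95 °C

T_f = 35.0 °C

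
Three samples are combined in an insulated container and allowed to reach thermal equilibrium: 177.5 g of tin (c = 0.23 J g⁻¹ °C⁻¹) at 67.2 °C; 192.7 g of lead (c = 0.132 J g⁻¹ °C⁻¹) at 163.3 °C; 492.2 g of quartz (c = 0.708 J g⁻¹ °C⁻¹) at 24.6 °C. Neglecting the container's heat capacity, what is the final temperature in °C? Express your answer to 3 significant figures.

Σ mᵢcᵢ(T − Tᵢ) = 0  ⇒  T = Σ mᵢcᵢTᵢ / Σ mᵢcᵢ
Σ mᵢcᵢ = 177.5×0.23 + 192.7×0.132 + 492.2×0.708 = 414.7390
Σ mᵢcᵢTᵢ = 40.825×67.2 + 25.4364×163.3 + 348.4776×24.6 = 15470
T = 15470 / 414.7390 = 37.30 °C

T_f = 37.3 °C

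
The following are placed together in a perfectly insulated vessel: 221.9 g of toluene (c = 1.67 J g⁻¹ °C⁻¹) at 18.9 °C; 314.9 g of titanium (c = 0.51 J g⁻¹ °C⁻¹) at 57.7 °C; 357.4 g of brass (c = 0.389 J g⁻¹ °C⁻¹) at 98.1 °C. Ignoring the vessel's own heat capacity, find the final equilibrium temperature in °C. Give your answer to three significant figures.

T_f = 44.6 °C

Σ mᵢcᵢ(T − Tᵢ) = 0  ⇒  T = Σ mᵢcᵢTᵢ / Σ mᵢcᵢ
Σ mᵢcᵢ = 221.9×1.67 + 314.9×0.51 + 357.4×0.389 = 670.2006
Σ mᵢcᵢTᵢ = 370.573×18.9 + 160.599×57.7 + 139.0286×98.1 = 29909
T = 29909 / 670.2006 = 44.63 °C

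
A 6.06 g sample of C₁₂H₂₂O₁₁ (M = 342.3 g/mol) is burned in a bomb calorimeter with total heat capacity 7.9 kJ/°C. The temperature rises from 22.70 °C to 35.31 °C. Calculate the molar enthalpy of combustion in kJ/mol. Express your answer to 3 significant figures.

ΔH = -5630 kJ/mol

ΔT = 35.31 − 22.70 = 12.61 °C
q_cal = C_cal × ΔT = 7.9 × 12.61 = 99.619 kJ
n = 6.06 / 342.3 = 0.01770 mol
q_rxn = −q_cal = -99.619 kJ
ΔH = -99.619 / 0.01770 = -5628 kJ/mol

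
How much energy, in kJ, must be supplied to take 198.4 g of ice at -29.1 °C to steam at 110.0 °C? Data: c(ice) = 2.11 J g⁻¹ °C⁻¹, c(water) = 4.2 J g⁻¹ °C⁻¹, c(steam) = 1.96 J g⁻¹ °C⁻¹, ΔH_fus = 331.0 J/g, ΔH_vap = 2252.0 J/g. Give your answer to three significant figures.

q1 (heat ice -29.1→0.0 °C): 198.4 × 2.11 × 29.1 = 12182 J
q2 (melt at 0 °C): 198.4 × 331.0 = 65670 J
q3 (heat water 0.0→100.0 °C): 198.4 × 4.2 × 100.0 = 83328 J
q4 (vaporize at 100 °C): 198.4 × 2252.0 = 446797 J
q5 (heat steam 100.0→110.0 °C): 198.4 × 1.96 × 10.0 = 3889 J
Total: 12182 + 65670 + 83328 + 446797 + 3889 = 611866 J = 612 kJ

q = 612 kJ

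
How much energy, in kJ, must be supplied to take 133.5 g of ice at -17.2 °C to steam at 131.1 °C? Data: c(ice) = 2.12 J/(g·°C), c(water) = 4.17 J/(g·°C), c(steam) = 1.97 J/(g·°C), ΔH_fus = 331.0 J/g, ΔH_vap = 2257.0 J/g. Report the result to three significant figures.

q = 414 kJ

q1 (heat ice -17.2→0.0 °C): 133.5 × 2.12 × 17.2 = 4868 J
q2 (melt at 0 °C): 133.5 × 331.0 = 44189 J
q3 (heat water 0.0→100.0 °C): 133.5 × 4.17 × 100.0 = 55670 J
q4 (vaporize at 100 °C): 133.5 × 2257.0 = 301310 J
q5 (heat steam 100.0→131.1 °C): 133.5 × 1.97 × 31.1 = 8179 J
Total: 4868 + 44189 + 55670 + 301310 + 8179 = 414216 J = 414 kJ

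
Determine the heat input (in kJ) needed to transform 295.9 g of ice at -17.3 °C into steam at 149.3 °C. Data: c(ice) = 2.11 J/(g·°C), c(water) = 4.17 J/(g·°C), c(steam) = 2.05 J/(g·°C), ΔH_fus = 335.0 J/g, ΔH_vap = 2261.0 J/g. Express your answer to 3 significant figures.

q = 932 kJ

q1 (heat ice -17.3→0.0 °C): 295.9 × 2.11 × 17.3 = 10801 J
q2 (melt at 0 °C): 295.9 × 335.0 = 99127 J
q3 (heat water 0.0→100.0 °C): 295.9 × 4.17 × 100.0 = 123390 J
q4 (vaporize at 100 °C): 295.9 × 2261.0 = 669030 J
q5 (heat steam 100.0→149.3 °C): 295.9 × 2.05 × 49.3 = 29905 J
Total: 10801 + 99127 + 123390 + 669030 + 29905 = 932253 J = 932 kJ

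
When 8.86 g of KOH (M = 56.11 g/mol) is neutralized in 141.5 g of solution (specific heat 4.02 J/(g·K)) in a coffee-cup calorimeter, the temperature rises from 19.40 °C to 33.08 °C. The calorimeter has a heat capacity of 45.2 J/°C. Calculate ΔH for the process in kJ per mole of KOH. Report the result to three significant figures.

|ΔT| = |33.08 − 19.40| = 13.68 °C
|q_surr| = (141.5 × 4.02 + 45.2) × 13.68 = 614.03 × 13.68 = 8400 J
n(KOH) = 8.86 / 56.11 = 0.1579 mol
Temperature rose, so q_rxn = −|q_surr| = -8.400 kJ
ΔH = q_rxn / n = -53.20 kJ/mol

ΔH = -53.2 kJ/mol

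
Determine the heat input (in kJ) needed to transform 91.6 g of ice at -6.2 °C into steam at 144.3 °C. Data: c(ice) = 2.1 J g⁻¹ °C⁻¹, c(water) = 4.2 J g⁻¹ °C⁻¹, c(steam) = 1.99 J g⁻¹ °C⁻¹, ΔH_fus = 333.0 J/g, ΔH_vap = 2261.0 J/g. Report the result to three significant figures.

q = 285 kJ

q1 (heat ice -6.2→0.0 °C): 91.6 × 2.1 × 6.2 = 1193 J
q2 (melt at 0 °C): 91.6 × 333.0 = 30503 J
q3 (heat water 0.0→100.0 °C): 91.6 × 4.2 × 100.0 = 38472 J
q4 (vaporize at 100 °C): 91.6 × 2261.0 = 207108 J
q5 (heat steam 100.0→144.3 °C): 91.6 × 1.99 × 44.3 = 8075 J
Total: 1193 + 30503 + 38472 + 207108 + 8075 = 285351 J = 285 kJ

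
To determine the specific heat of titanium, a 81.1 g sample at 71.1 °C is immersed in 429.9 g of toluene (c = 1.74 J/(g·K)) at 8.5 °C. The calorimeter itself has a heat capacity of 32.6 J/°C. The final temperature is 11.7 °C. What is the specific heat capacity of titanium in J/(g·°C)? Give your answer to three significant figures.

c = 0.519 J/(g·°C)

q_gained = (429.9 × 1.74 + 32.6) × (11.7 − 8.5) = 2498 J
q_lost = 81.1 × c × (71.1 − 11.7) = 4817.34 c
Set equal: c = 2498 / 4817.34 = 0.519 J/(g·°C)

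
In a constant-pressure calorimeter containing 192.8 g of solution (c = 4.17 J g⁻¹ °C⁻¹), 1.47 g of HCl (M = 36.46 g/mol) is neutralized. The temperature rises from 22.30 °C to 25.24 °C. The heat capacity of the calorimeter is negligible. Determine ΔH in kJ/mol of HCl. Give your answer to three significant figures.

|ΔT| = |25.24 − 22.30| = 2.94 °C
|q_surr| = (192.8 × 4.17) × 2.94 = 803.976 × 2.94 = 2364 J
n(HCl) = 1.47 / 36.46 = 0.04032 mol
Temperature rose, so q_rxn = −|q_surr| = -2.364 kJ
ΔH = q_rxn / n = -58.63 kJ/mol

ΔH = -58.6 kJ/mol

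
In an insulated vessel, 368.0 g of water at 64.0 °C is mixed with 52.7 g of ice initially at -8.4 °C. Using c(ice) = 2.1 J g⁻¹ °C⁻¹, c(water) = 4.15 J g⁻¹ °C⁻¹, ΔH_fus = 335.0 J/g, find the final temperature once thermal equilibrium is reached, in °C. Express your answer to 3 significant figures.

T_f = 45.3 °C

Heat to bring ice to 0 °C and melt it: q₁ = 52.7×2.1×8.4 + 52.7×335.0 = 18584 J
Heat the water can supply cooling to 0 °C: 368.0×4.15×64.0 = 97740.8 J > q₁, so all ice melts.
Energy balance: 368.0×4.15×(64.0 − T) = 18584 + 52.7×4.15×(T − 0)
1527.2(64.0 − T) = 18584 + 218.705 T
97740.8 − 18584 = 1745.905 T
T = 79156.8 / 1745.905 = 45.34 °C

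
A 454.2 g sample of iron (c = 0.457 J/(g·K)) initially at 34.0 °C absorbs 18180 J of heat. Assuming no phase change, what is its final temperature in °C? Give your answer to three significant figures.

T_f = 122 °C

ΔT = q / (m c) = 18180 / (454.2 × 0.457) = 87.59 °C
T_f = 34.0 + 87.59 = 121.59 °C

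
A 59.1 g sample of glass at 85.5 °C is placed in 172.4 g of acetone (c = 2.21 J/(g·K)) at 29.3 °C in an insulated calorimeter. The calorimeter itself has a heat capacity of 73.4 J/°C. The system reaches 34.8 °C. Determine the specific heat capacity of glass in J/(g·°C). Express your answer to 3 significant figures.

q_gained = (172.4 × 2.21 + 73.4) × (34.8 − 29.3) = 2499 J
q_lost = 59.1 × c × (85.5 − 34.8) = 2996.37 c
Set equal: c = 2499 / 2996.37 = 0.834 J/(g·°C)

c = 0.834 J/(g·°C)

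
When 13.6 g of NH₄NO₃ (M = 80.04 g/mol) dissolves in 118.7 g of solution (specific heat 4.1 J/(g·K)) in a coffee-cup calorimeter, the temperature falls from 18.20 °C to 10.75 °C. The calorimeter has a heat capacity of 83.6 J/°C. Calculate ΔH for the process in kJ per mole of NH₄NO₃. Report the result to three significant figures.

ΔH = 25.0 kJ/mol

|ΔT| = |10.75 − 18.20| = 7.45 °C
|q_surr| = (118.7 × 4.1 + 83.6) × 7.45 = 570.27 × 7.45 = 4249 J
n(NH₄NO₃) = 13.6 / 80.04 = 0.1699 mol
Temperature fell, so q_rxn = +|q_surr| = 4.249 kJ
ΔH = q_rxn / n = 25.01 kJ/mol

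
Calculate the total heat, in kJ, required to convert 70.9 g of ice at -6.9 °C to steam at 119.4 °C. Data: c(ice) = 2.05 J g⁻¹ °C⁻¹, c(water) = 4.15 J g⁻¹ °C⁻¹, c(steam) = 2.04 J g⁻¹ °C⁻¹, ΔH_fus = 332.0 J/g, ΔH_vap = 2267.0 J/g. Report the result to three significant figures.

q = 218 kJ

q1 (heat ice -6.9→0.0 °C): 70.9 × 2.05 × 6.9 = 1003 J
q2 (melt at 0 °C): 70.9 × 332.0 = 23539 J
q3 (heat water 0.0→100.0 °C): 70.9 × 4.15 × 100.0 = 29424 J
q4 (vaporize at 100 °C): 70.9 × 2267.0 = 160730 J
q5 (heat steam 100.0→119.4 °C): 70.9 × 2.04 × 19.4 = 2806 J
Total: 1003 + 23539 + 29424 + 160730 + 2806 = 217502 J = 218 kJ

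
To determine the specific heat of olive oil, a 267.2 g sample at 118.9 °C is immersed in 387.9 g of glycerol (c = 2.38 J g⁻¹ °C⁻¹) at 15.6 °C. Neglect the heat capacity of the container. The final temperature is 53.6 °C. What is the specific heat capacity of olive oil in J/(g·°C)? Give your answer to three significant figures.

q_gained = (387.9 × 2.38) × (53.6 − 15.6) = 35080 J
q_lost = 267.2 × c × (118.9 − 53.6) = 17448.16 c
Set equal: c = 35080 / 17448.16 = 2.01 J/(g·°C)

c = 2.01 J/(g·°C)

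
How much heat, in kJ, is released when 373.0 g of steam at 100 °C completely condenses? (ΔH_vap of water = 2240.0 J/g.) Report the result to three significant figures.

q = 836 kJ

q = m × ΔH_vap = 373.0 × 2240.0 = 835500 J = 836 kJ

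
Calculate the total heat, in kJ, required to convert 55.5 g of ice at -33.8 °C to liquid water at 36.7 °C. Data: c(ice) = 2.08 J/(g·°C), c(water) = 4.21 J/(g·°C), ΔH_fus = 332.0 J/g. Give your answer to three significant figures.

q1 (heat ice -33.8→0.0 °C): 55.5 × 2.08 × 33.8 = 3902 J
q2 (melt at 0 °C): 55.5 × 332.0 = 18426 J
q3 (heat water 0.0→36.7 °C): 55.5 × 4.21 × 36.7 = 8575 J
Total: 3902 + 18426 + 8575 = 30903 J = 30.9 kJ

q = 30.9 kJ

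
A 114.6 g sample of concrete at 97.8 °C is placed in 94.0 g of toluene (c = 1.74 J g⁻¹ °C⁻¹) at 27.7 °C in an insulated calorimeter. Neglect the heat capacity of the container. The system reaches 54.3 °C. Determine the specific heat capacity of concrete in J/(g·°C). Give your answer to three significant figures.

c = 0.873 J/(g·°C)

q_gained = (94.0 × 1.74) × (54.3 − 27.7) = 4351 J
q_lost = 114.6 × c × (97.8 − 54.3) = 4985.1 c
Set equal: c = 4351 / 4985.1 = 0.873 J/(g·°C)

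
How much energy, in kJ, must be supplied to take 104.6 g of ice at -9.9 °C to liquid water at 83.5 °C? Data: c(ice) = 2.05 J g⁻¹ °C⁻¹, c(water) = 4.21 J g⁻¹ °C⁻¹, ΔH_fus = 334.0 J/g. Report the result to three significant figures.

q1 (heat ice -9.9→0.0 °C): 104.6 × 2.05 × 9.9 = 2123 J
q2 (melt at 0 °C): 104.6 × 334.0 = 34936 J
q3 (heat water 0.0→83.5 °C): 104.6 × 4.21 × 83.5 = 36771 J
Total: 2123 + 34936 + 36771 = 73830 J = 73.8 kJ

q = 73.8 kJ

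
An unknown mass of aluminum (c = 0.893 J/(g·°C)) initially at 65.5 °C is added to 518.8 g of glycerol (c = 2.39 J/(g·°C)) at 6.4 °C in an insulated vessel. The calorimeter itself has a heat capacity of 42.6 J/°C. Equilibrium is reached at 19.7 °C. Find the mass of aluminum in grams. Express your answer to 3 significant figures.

m = 417 g

q_gained = (518.8 × 2.39 + 42.6) × (19.7 − 6.4) = 17060 J
q_lost = m × 0.893 × (65.5 − 19.7) = 40.8994 m
m = 17060 / 40.8994 = 417 g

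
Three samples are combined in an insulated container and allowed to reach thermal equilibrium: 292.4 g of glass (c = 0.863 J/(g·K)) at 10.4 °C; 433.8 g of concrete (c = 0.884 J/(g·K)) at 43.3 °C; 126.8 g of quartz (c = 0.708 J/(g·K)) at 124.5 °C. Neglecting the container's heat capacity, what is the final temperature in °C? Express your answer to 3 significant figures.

Σ mᵢcᵢ(T − Tᵢ) = 0  ⇒  T = Σ mᵢcᵢTᵢ / Σ mᵢcᵢ
Σ mᵢcᵢ = 292.4×0.863 + 433.8×0.884 + 126.8×0.708 = 725.5948
Σ mᵢcᵢTᵢ = 252.3412×10.4 + 383.4792×43.3 + 89.7744×124.5 = 30406
T = 30406 / 725.5948 = 41.90 °C

T_f = 41.9 °C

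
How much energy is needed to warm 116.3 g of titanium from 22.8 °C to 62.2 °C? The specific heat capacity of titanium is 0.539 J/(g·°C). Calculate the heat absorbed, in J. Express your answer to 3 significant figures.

q = 2470 J

q = m c ΔT = 116.3 × 0.539 × (62.2 − 22.8)
q = 116.3 × 0.539 × 39.4 = 2470 J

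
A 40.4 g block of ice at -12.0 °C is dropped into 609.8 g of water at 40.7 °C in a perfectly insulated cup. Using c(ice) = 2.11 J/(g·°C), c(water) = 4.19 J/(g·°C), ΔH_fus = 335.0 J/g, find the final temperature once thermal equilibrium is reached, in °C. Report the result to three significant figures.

T_f = 32.8 °C

Heat to bring ice to 0 °C and melt it: q₁ = 40.4×2.11×12.0 + 40.4×335.0 = 14557 J
Heat the water can supply cooling to 0 °C: 609.8×4.19×40.7 = 103991 J > q₁, so all ice melts.
Energy balance: 609.8×4.19×(40.7 − T) = 14557 + 40.4×4.19×(T − 0)
2555.062(40.7 − T) = 14557 + 169.276 T
103991 − 14557 = 2724.338 T
T = 89434 / 2724.338 = 32.83 °C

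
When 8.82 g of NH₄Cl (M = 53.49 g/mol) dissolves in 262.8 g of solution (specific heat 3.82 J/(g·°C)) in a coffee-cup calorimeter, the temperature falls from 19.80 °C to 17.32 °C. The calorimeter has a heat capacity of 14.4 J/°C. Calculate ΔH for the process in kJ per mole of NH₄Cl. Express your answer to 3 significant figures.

|ΔT| = |17.32 − 19.80| = 2.48 °C
|q_surr| = (262.8 × 3.82 + 14.4) × 2.48 = 1018.296 × 2.48 = 2525 J
n(NH₄Cl) = 8.82 / 53.49 = 0.1649 mol
Temperature fell, so q_rxn = +|q_surr| = 2.525 kJ
ΔH = q_rxn / n = 15.31 kJ/mol

ΔH = 15.3 kJ/mol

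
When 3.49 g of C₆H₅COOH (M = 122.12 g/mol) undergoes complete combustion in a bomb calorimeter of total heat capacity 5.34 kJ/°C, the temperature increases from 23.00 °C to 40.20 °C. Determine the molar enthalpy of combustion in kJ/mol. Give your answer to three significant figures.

ΔT = 40.20 − 23.00 = 17.20 °C
q_cal = C_cal × ΔT = 5.34 × 17.20 = 91.848 kJ
n = 3.49 / 122.12 = 0.02858 mol
q_rxn = −q_cal = -91.848 kJ
ΔH = -91.848 / 0.02858 = -3214 kJ/mol

ΔH = -3210 kJ/mol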